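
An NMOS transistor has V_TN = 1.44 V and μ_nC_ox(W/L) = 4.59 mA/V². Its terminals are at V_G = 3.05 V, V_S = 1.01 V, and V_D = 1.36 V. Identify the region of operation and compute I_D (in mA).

V_GS = V_G − V_S = 3.05 − 1.01 = 2.04 V; V_DS = V_D − V_S = 1.36 − 1.01 = 0.35 V.
V_ov = V_GS − V_TN = 2.04 − 1.44 = 0.6 V.
Since V_DS = 0.35 V < V_ov = 0.6 V, the device is in the triode region.
I_D = k_n [V_ov · V_DS − ½ V_DS²] = 4.59 × [0.6 × 0.35 − 0.5 × 0.35²] = 0.683 mA.

Triode; I_D = 0.683 mA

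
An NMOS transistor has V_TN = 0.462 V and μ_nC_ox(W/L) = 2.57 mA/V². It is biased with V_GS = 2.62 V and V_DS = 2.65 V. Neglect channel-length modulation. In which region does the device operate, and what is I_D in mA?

V_ov = V_GS − V_TN = 2.62 − 0.462 = 2.16 V.
Since V_DS = 2.65 V ≥ V_ov = 2.16 V, the device is in saturation.
I_D = ½ k_n V_ov² = 0.5 × 2.57 × 2.16² = 5.98 mA.

Saturation; I_D = 5.98 mA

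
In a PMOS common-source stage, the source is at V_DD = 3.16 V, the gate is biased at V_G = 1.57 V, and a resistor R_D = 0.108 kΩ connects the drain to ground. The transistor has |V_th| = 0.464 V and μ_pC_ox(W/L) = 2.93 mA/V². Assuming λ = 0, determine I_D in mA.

I_D = 1.86 mA

V_SG = V_DD − V_G = 3.16 − 1.57 = 1.59 V, so V_ov = 1.59 − 0.464 = 1.13 V.
Assume saturation: I_D = ½ k_p V_ov² = 0.5 × 2.93 × 1.13² = 1.86 mA, giving V_SD = V_DD − I_D R_D = 3.16 − 1.86 × 0.108 = 2.96 V.
V_SD = 2.96 V ≥ V_ov = 1.13 V, confirming saturation.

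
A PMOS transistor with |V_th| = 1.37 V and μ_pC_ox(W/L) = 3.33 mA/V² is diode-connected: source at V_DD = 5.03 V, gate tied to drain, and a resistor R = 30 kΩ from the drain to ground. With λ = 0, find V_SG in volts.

V_SG = 1.63 V

With gate tied to drain, V_SG = V_SD ≥ V_SG − |V_th|, so the device is in saturation.
KCL at the drain: ½ k_p (V_SG − |V_th|)² = (V_DD − V_SG)/R.
Let x = V_SG − 1.37. Then 50 x² + x − 3.66 = 0, giving x = 0.261 V (positive root), so V_SG = 1.63 V.
I_D = (V_DD − V_SG)/R = (5.03 − 1.63) / 30 = 0.113 mA.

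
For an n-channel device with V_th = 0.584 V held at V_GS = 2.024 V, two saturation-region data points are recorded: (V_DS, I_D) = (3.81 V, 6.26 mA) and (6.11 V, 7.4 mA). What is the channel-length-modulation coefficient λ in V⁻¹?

With V_GS fixed, I_D ∝ (1 + λ V_DS) in saturation, so I_D2/I_D1 = (1 + λ V_DS2)/(1 + λ V_DS1).
7.4/6.26 = 1.182 = (1 + 6.11 λ)/(1 + 3.81 λ).
Solving: λ (I_D1 V_DS2 − I_D2 V_DS1) = I_D2 − I_D1, so λ = (7.4 − 6.26) / (6.26 × 6.11 − 7.4 × 3.81) = 1.14 / 10.1 = 0.113 V⁻¹.

λ = 0.113 V⁻¹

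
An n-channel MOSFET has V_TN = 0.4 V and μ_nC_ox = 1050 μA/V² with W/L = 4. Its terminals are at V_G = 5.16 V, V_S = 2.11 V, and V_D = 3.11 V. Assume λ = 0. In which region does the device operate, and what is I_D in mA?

Triode; I_D = 9.03 mA

V_GS = V_G − V_S = 5.16 − 2.11 = 3.05 V; V_DS = V_D − V_S = 3.11 − 2.11 = 1 V.
k_n = μ_nC_ox · (W/L) = 4.2 mA/V².
V_ov = V_GS − V_TN = 3.05 − 0.4 = 2.65 V.
Since V_DS = 1 V < V_ov = 2.65 V, the device is in the triode region.
I_D = k_n [V_ov · V_DS − ½ V_DS²] = 4.2 × [2.65 × 1 − 0.5 × 1²] = 9.03 mA.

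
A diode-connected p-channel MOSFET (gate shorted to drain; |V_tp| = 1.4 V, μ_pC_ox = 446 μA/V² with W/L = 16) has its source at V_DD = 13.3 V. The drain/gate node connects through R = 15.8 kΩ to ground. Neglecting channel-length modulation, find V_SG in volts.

V_SG = 1.85 V

With gate tied to drain, V_SG = V_SD ≥ V_SG − |V_tp|, so the device is in saturation.
k_p = μ_pC_ox · (W/L) = 7.136 mA/V².
KCL at the drain: ½ k_p (V_SG − |V_tp|)² = (V_DD − V_SG)/R.
Let x = V_SG − 1.4. Then 56.4 x² + x − 11.9 = 0, giving x = 0.451 V (positive root), so V_SG = 1.85 V.
I_D = (V_DD − V_SG)/R = (13.3 − 1.85) / 15.8 = 0.725 mA.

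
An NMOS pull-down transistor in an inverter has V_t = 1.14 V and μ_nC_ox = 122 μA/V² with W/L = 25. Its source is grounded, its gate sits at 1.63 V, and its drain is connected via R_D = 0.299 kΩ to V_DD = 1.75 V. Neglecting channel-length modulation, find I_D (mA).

V_GS = V_G = 1.63 V, so V_ov = 1.63 − 1.14 = 0.49 V.
k_n = μ_nC_ox · (W/L) = 3.05 mA/V².
Assume saturation: I_D = ½ k_n V_ov² = 0.5 × 3.05 × 0.49² = 0.366 mA, giving V_DS = V_DD − I_D R_D = 1.75 − 0.366 × 0.299 = 1.64 V.
V_DS = 1.64 V ≥ V_ov = 0.49 V, confirming saturation.

I_D = 0.366 mA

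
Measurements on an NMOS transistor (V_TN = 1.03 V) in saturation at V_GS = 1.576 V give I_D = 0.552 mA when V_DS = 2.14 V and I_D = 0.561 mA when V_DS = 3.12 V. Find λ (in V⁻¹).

With V_GS fixed, I_D ∝ (1 + λ V_DS) in saturation, so I_D2/I_D1 = (1 + λ V_DS2)/(1 + λ V_DS1).
0.561/0.552 = 1.016 = (1 + 3.12 λ)/(1 + 2.14 λ).
Solving: λ (I_D1 V_DS2 − I_D2 V_DS1) = I_D2 − I_D1, so λ = (0.561 − 0.552) / (0.552 × 3.12 − 0.561 × 2.14) = 0.009 / 0.522 = 0.0173 V⁻¹.

λ = 0.0173 V⁻¹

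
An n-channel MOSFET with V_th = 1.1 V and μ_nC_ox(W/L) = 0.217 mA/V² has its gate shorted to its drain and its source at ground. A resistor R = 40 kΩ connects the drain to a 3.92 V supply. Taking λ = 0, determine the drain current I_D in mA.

I_D = 0.0530 mA

With gate tied to drain, V_GS = V_DS ≥ V_GS − V_th, so the device is in saturation.
KCL at the drain: ½ k_n (V_GS − V_th)² = (V_DD − V_GS)/R.
Let x = V_GS − 1.1. Then 4.34 x² + x − 2.82 = 0, giving x = 0.699 V (positive root), so V_GS = 1.8 V.
I_D = (V_DD − V_GS)/R = (3.92 − 1.8) / 40 = 0.053 mA.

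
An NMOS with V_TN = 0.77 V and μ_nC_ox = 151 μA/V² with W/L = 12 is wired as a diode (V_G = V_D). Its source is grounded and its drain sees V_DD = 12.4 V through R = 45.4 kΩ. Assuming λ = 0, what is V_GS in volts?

With gate tied to drain, V_GS = V_DS ≥ V_GS − V_TN, so the device is in saturation.
k_n = μ_nC_ox · (W/L) = 1.812 mA/V².
KCL at the drain: ½ k_n (V_GS − V_TN)² = (V_DD − V_GS)/R.
Let x = V_GS − 0.77. Then 41.1 x² + x − 11.63 = 0, giving x = 0.52 V (positive root), so V_GS = 1.29 V.
I_D = (V_DD − V_GS)/R = (12.4 − 1.29) / 45.4 = 0.245 mA.

V_GS = 1.29 V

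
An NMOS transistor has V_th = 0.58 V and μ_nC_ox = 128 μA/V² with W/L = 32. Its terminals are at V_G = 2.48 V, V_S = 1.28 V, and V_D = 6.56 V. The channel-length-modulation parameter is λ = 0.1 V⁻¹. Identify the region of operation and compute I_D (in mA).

Saturation; I_D = 1.20 mA

V_GS = V_G − V_S = 2.48 − 1.28 = 1.2 V; V_DS = V_D − V_S = 6.56 − 1.28 = 5.28 V.
k_n = μ_nC_ox · (W/L) = 4.096 mA/V².
V_ov = V_GS − V_th = 1.2 − 0.58 = 0.62 V.
Since V_DS = 5.28 V ≥ V_ov = 0.62 V, the device is in saturation.
I_D = ½ k_n V_ov² (1 + λ V_DS) = 0.5 × 4.096 × 0.62² × (1 + 0.1 × 5.28) = 1.2 mA.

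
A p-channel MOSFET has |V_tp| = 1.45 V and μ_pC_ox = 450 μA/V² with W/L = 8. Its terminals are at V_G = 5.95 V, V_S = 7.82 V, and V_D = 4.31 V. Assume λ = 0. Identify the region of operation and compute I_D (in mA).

V_SG = V_S − V_G = 7.82 − 5.95 = 1.87 V; V_SD = V_S − V_D = 7.82 − 4.31 = 3.51 V.
k_p = μ_pC_ox · (W/L) = 3.6 mA/V².
V_ov = V_SG − |V_tp| = 1.87 − 1.45 = 0.42 V.
Since V_SD = 3.51 V ≥ V_ov = 0.42 V, the device is in saturation.
I_D = ½ k_p V_ov² = 0.5 × 3.6 × 0.42² = 0.318 mA.

Saturation; I_D = 0.318 mA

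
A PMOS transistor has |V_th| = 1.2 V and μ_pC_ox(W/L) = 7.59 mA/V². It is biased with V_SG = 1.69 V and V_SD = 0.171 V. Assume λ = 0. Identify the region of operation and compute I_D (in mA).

V_ov = V_SG − |V_th| = 1.69 − 1.2 = 0.49 V.
Since V_SD = 0.171 V < V_ov = 0.49 V, the device is in the triode region.
I_D = k_p [V_ov · V_SD − ½ V_SD²] = 7.59 × [0.49 × 0.171 − 0.5 × 0.171²] = 0.525 mA.

Triode; I_D = 0.525 mA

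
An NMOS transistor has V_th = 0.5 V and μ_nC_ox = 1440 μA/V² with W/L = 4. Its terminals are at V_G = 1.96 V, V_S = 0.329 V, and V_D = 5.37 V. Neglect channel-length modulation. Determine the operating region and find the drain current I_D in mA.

V_GS = V_G − V_S = 1.96 − 0.329 = 1.63 V; V_DS = V_D − V_S = 5.37 − 0.329 = 5.04 V.
k_n = μ_nC_ox · (W/L) = 5.76 mA/V².
V_ov = V_GS − V_th = 1.63 − 0.5 = 1.13 V.
Since V_DS = 5.04 V ≥ V_ov = 1.13 V, the device is in saturation.
I_D = ½ k_n V_ov² = 0.5 × 5.76 × 1.13² = 3.68 mA.

Saturation; I_D = 3.68 mA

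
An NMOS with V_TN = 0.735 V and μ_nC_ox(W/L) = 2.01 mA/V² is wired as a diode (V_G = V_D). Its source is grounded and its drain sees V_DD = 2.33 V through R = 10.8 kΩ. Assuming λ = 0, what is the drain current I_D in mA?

With gate tied to drain, V_GS = V_DS ≥ V_GS − V_TN, so the device is in saturation.
KCL at the drain: ½ k_n (V_GS − V_TN)² = (V_DD − V_GS)/R.
Let x = V_GS − 0.735. Then 10.9 x² + x − 1.595 = 0, giving x = 0.34 V (positive root), so V_GS = 1.08 V.
I_D = (V_DD − V_GS)/R = (2.33 − 1.08) / 10.8 = 0.116 mA.

I_D = 0.116 mA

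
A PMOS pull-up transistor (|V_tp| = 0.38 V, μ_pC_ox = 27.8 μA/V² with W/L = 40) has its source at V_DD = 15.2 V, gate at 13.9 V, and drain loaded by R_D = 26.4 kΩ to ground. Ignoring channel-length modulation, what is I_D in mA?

I_D = 0.471 mA

V_SG = V_DD − V_G = 15.2 − 13.9 = 1.3 V, so V_ov = 1.3 − 0.38 = 0.92 V.
k_p = μ_pC_ox · (W/L) = 1.112 mA/V².
Assume saturation: I_D = ½ k_p V_ov² = 0.5 × 1.112 × 0.92² = 0.471 mA, giving V_SD = V_DD − I_D R_D = 15.2 − 0.471 × 26.4 = 2.78 V.
V_SD = 2.78 V ≥ V_ov = 0.92 V, confirming saturation.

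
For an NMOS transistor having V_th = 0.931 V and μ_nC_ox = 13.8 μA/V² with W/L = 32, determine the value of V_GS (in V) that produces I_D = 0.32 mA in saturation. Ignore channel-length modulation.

V_GS = 2.13 V

k_n = μ_nC_ox · (W/L) = 0.4416 mA/V².
In saturation I_D = ½ k_n (V_GS − V_th)², so V_GS − V_th = √(2 I_D / k_n) = √(2 × 0.32 / 0.4416) = 1.2 V.
V_GS = 0.931 + 1.2 = 2.13 V.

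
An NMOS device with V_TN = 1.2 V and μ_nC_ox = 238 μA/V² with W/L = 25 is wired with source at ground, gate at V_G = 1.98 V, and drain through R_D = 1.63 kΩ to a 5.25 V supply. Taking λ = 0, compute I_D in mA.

I_D = 1.81 mA

V_GS = V_G = 1.98 V, so V_ov = 1.98 − 1.2 = 0.78 V.
k_n = μ_nC_ox · (W/L) = 5.95 mA/V².
Assume saturation: I_D = ½ k_n V_ov² = 0.5 × 5.95 × 0.78² = 1.81 mA, giving V_DS = V_DD − I_D R_D = 5.25 − 1.81 × 1.63 = 2.3 V.
V_DS = 2.3 V ≥ V_ov = 0.78 V, confirming saturation.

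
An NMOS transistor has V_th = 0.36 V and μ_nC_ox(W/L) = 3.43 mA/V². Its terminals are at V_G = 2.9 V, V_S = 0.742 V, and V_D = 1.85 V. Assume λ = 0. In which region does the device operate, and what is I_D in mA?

Triode; I_D = 4.73 mA

V_GS = V_G − V_S = 2.9 − 0.742 = 2.16 V; V_DS = V_D − V_S = 1.85 − 0.742 = 1.11 V.
V_ov = V_GS − V_th = 2.16 − 0.36 = 1.8 V.
Since V_DS = 1.11 V < V_ov = 1.8 V, the device is in the triode region.
I_D = k_n [V_ov · V_DS − ½ V_DS²] = 3.43 × [1.8 × 1.11 − 0.5 × 1.11²] = 4.73 mA.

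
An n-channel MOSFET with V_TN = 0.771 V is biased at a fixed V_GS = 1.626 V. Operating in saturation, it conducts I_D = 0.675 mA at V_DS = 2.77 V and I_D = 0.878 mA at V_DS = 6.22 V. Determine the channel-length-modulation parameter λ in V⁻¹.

With V_GS fixed, I_D ∝ (1 + λ V_DS) in saturation, so I_D2/I_D1 = (1 + λ V_DS2)/(1 + λ V_DS1).
0.878/0.675 = 1.301 = (1 + 6.22 λ)/(1 + 2.77 λ).
Solving: λ (I_D1 V_DS2 − I_D2 V_DS1) = I_D2 − I_D1, so λ = (0.878 − 0.675) / (0.675 × 6.22 − 0.878 × 2.77) = 0.203 / 1.77 = 0.115 V⁻¹.

λ = 0.115 V⁻¹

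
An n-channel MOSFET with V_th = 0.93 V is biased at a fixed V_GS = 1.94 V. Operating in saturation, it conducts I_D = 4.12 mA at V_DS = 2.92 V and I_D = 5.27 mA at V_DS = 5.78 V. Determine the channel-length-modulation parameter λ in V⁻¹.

With V_GS fixed, I_D ∝ (1 + λ V_DS) in saturation, so I_D2/I_D1 = (1 + λ V_DS2)/(1 + λ V_DS1).
5.27/4.12 = 1.279 = (1 + 5.78 λ)/(1 + 2.92 λ).
Solving: λ (I_D1 V_DS2 − I_D2 V_DS1) = I_D2 − I_D1, so λ = (5.27 − 4.12) / (4.12 × 5.78 − 5.27 × 2.92) = 1.15 / 8.43 = 0.136 V⁻¹.

λ = 0.136 V⁻¹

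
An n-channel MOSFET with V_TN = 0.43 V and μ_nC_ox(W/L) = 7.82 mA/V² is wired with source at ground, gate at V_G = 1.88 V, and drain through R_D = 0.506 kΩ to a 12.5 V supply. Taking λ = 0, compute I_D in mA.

I_D = 8.22 mA

V_GS = V_G = 1.88 V, so V_ov = 1.88 − 0.43 = 1.45 V.
Assume saturation: I_D = ½ k_n V_ov² = 0.5 × 7.82 × 1.45² = 8.22 mA, giving V_DS = V_DD − I_D R_D = 12.5 − 8.22 × 0.506 = 8.34 V.
V_DS = 8.34 V ≥ V_ov = 1.45 V, confirming saturation.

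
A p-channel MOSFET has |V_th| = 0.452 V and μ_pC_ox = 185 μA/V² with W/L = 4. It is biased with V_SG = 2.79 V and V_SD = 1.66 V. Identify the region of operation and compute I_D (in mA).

k_p = μ_pC_ox · (W/L) = 0.74 mA/V².
V_ov = V_SG − |V_th| = 2.79 − 0.452 = 2.34 V.
Since V_SD = 1.66 V < V_ov = 2.34 V, the device is in the triode region.
I_D = k_p [V_ov · V_SD − ½ V_SD²] = 0.74 × [2.34 × 1.66 − 0.5 × 1.66²] = 1.85 mA.

Triode; I_D = 1.85 mA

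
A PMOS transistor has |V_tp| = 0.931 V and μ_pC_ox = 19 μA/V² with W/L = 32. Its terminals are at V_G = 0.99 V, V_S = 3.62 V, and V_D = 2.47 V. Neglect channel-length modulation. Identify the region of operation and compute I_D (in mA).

Triode; I_D = 0.786 mA

V_SG = V_S − V_G = 3.62 − 0.99 = 2.63 V; V_SD = V_S − V_D = 3.62 − 2.47 = 1.15 V.
k_p = μ_pC_ox · (W/L) = 0.608 mA/V².
V_ov = V_SG − |V_tp| = 2.63 − 0.931 = 1.7 V.
Since V_SD = 1.15 V < V_ov = 1.7 V, the device is in the triode region.
I_D = k_p [V_ov · V_SD − ½ V_SD²] = 0.608 × [1.7 × 1.15 − 0.5 × 1.15²] = 0.786 mA.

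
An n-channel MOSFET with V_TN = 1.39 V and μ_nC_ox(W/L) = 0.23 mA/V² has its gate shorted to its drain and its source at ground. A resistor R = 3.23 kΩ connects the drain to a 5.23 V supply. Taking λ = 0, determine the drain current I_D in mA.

I_D = 0.526 mA

With gate tied to drain, V_GS = V_DS ≥ V_GS − V_TN, so the device is in saturation.
KCL at the drain: ½ k_n (V_GS − V_TN)² = (V_DD − V_GS)/R.
Let x = V_GS − 1.39. Then 0.371 x² + x − 3.84 = 0, giving x = 2.14 V (positive root), so V_GS = 3.53 V.
I_D = (V_DD − V_GS)/R = (5.23 − 3.53) / 3.23 = 0.526 mA.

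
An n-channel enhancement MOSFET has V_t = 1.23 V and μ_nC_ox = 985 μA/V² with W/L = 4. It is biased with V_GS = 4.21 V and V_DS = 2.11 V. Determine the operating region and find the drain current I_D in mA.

k_n = μ_nC_ox · (W/L) = 3.94 mA/V².
V_ov = V_GS − V_t = 4.21 − 1.23 = 2.98 V.
Since V_DS = 2.11 V < V_ov = 2.98 V, the device is in the triode region.
I_D = k_n [V_ov · V_DS − ½ V_DS²] = 3.94 × [2.98 × 2.11 − 0.5 × 2.11²] = 16 mA.

Triode; I_D = 16.0 mA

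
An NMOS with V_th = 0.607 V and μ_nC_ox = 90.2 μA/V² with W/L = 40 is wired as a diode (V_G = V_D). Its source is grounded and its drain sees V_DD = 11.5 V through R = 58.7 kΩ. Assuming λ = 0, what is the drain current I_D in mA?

With gate tied to drain, V_GS = V_DS ≥ V_GS − V_th, so the device is in saturation.
k_n = μ_nC_ox · (W/L) = 3.608 mA/V².
KCL at the drain: ½ k_n (V_GS − V_th)² = (V_DD − V_GS)/R.
Let x = V_GS − 0.607. Then 106 x² + x − 10.89 = 0, giving x = 0.316 V (positive root), so V_GS = 0.923 V.
I_D = (V_DD − V_GS)/R = (11.5 − 0.923) / 58.7 = 0.18 mA.

I_D = 0.180 mA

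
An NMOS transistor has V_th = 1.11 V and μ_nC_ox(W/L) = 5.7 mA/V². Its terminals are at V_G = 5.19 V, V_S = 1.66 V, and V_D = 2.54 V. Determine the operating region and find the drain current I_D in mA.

Triode; I_D = 9.93 mA

V_GS = V_G − V_S = 5.19 − 1.66 = 3.53 V; V_DS = V_D − V_S = 2.54 − 1.66 = 0.88 V.
V_ov = V_GS − V_th = 3.53 − 1.11 = 2.42 V.
Since V_DS = 0.88 V < V_ov = 2.42 V, the device is in the triode region.
I_D = k_n [V_ov · V_DS − ½ V_DS²] = 5.7 × [2.42 × 0.88 − 0.5 × 0.88²] = 9.93 mA.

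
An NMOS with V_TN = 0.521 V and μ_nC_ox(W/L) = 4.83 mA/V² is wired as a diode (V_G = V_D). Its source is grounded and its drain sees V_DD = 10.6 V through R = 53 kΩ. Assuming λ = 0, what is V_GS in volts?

With gate tied to drain, V_GS = V_DS ≥ V_GS − V_TN, so the device is in saturation.
KCL at the drain: ½ k_n (V_GS − V_TN)² = (V_DD − V_GS)/R.
Let x = V_GS − 0.521. Then 128 x² + x − 10.08 = 0, giving x = 0.277 V (positive root), so V_GS = 0.798 V.
I_D = (V_DD − V_GS)/R = (10.6 − 0.798) / 53 = 0.185 mA.

V_GS = 0.798 V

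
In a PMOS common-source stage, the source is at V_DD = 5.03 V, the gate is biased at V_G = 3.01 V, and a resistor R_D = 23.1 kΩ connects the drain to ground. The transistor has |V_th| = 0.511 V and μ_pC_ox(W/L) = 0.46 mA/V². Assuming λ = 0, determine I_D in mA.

I_D = 0.204 mA

V_SG = V_DD − V_G = 5.03 − 3.01 = 2.02 V, so V_ov = 2.02 − 0.511 = 1.51 V.
Assume saturation: I_D = ½ k_p V_ov² = 0.5 × 0.46 × 1.51² = 0.524 mA, giving V_SD = V_DD − I_D R_D = 5.03 − 0.524 × 23.1 = -7.07 V.
But -7.07 V < V_ov = 1.51 V, so the device is actually in triode.
In triode I_D = k_p[V_ov V_SD − ½ V_SD²] and I_D = (V_DD − V_SD)/R_D. Equating: 5.31 V_SD² − 17.03 V_SD + 5.03 = 0, giving V_SD = 0.329 V (the root below V_ov).
I_D = (5.03 − 0.329) / 23.1 = 0.204 mA.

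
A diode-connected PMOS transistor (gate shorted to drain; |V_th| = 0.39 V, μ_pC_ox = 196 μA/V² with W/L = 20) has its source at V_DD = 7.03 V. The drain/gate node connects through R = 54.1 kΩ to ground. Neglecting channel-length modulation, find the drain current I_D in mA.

I_D = 0.118 mA

With gate tied to drain, V_SG = V_SD ≥ V_SG − |V_th|, so the device is in saturation.
k_p = μ_pC_ox · (W/L) = 3.92 mA/V².
KCL at the drain: ½ k_p (V_SG − |V_th|)² = (V_DD − V_SG)/R.
Let x = V_SG − 0.39. Then 106 x² + x − 6.64 = 0, giving x = 0.246 V (positive root), so V_SG = 0.636 V.
I_D = (V_DD − V_SG)/R = (7.03 − 0.636) / 54.1 = 0.118 mA.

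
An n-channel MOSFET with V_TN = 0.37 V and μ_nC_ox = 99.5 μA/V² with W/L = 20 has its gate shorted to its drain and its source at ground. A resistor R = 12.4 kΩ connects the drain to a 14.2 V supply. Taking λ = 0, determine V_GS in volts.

With gate tied to drain, V_GS = V_DS ≥ V_GS − V_TN, so the device is in saturation.
k_n = μ_nC_ox · (W/L) = 1.99 mA/V².
KCL at the drain: ½ k_n (V_GS − V_TN)² = (V_DD − V_GS)/R.
Let x = V_GS − 0.37. Then 12.3 x² + x − 13.83 = 0, giving x = 1.02 V (positive root), so V_GS = 1.39 V.
I_D = (V_DD − V_GS)/R = (14.2 − 1.39) / 12.4 = 1.03 mA.

V_GS = 1.39 V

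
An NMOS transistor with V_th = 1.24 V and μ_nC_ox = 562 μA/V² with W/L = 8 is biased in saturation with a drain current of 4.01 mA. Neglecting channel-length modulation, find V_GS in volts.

k_n = μ_nC_ox · (W/L) = 4.496 mA/V².
In saturation I_D = ½ k_n (V_GS − V_th)², so V_GS − V_th = √(2 I_D / k_n) = √(2 × 4.01 / 4.496) = 1.34 V.
V_GS = 1.24 + 1.34 = 2.58 V.

V_GS = 2.58 V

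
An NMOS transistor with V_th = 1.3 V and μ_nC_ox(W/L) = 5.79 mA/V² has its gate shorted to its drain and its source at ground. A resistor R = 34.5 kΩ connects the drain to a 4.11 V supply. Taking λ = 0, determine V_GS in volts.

With gate tied to drain, V_GS = V_DS ≥ V_GS − V_th, so the device is in saturation.
KCL at the drain: ½ k_n (V_GS − V_th)² = (V_DD − V_GS)/R.
Let x = V_GS − 1.3. Then 99.9 x² + x − 2.81 = 0, giving x = 0.163 V (positive root), so V_GS = 1.46 V.
I_D = (V_DD − V_GS)/R = (4.11 − 1.46) / 34.5 = 0.0767 mA.

V_GS = 1.46 V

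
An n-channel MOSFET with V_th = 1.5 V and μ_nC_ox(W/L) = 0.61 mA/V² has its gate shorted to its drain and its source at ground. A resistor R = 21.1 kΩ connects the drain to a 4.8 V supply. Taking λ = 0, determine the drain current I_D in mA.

With gate tied to drain, V_GS = V_DS ≥ V_GS − V_th, so the device is in saturation.
KCL at the drain: ½ k_n (V_GS − V_th)² = (V_DD − V_GS)/R.
Let x = V_GS − 1.5. Then 6.44 x² + x − 3.3 = 0, giving x = 0.643 V (positive root), so V_GS = 2.14 V.
I_D = (V_DD − V_GS)/R = (4.8 − 2.14) / 21.1 = 0.126 mA.

I_D = 0.126 mA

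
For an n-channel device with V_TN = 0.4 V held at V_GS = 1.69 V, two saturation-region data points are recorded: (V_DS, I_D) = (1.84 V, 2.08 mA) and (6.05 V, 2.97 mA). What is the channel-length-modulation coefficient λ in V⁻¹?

λ = 0.125 V⁻¹

With V_GS fixed, I_D ∝ (1 + λ V_DS) in saturation, so I_D2/I_D1 = (1 + λ V_DS2)/(1 + λ V_DS1).
2.97/2.08 = 1.428 = (1 + 6.05 λ)/(1 + 1.84 λ).
Solving: λ (I_D1 V_DS2 − I_D2 V_DS1) = I_D2 − I_D1, so λ = (2.97 − 2.08) / (2.08 × 6.05 − 2.97 × 1.84) = 0.89 / 7.12 = 0.125 V⁻¹.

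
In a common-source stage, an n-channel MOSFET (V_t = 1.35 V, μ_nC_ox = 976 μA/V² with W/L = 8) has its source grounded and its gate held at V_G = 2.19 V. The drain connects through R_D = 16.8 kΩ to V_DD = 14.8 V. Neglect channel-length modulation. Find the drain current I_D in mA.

V_GS = V_G = 2.19 V, so V_ov = 2.19 − 1.35 = 0.84 V.
k_n = μ_nC_ox · (W/L) = 7.808 mA/V².
Assume saturation: I_D = ½ k_n V_ov² = 0.5 × 7.808 × 0.84² = 2.75 mA, giving V_DS = V_DD − I_D R_D = 14.8 − 2.75 × 16.8 = -31.5 V.
But -31.5 V < V_ov = 0.84 V, so the device is actually in triode.
In triode I_D = k_n[V_ov V_DS − ½ V_DS²] and I_D = (V_DD − V_DS)/R_D. Equating: 65.6 V_DS² − 111.2 V_DS + 14.8 = 0, giving V_DS = 0.146 V (the root below V_ov).
I_D = (14.8 − 0.146) / 16.8 = 0.872 mA.

I_D = 0.872 mA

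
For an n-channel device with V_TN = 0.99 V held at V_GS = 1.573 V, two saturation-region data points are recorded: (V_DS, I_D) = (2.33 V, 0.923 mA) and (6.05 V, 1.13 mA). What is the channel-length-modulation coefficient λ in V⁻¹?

With V_GS fixed, I_D ∝ (1 + λ V_DS) in saturation, so I_D2/I_D1 = (1 + λ V_DS2)/(1 + λ V_DS1).
1.13/0.923 = 1.224 = (1 + 6.05 λ)/(1 + 2.33 λ).
Solving: λ (I_D1 V_DS2 − I_D2 V_DS1) = I_D2 − I_D1, so λ = (1.13 − 0.923) / (0.923 × 6.05 − 1.13 × 2.33) = 0.207 / 2.95 = 0.0701 V⁻¹.

λ = 0.0701 V⁻¹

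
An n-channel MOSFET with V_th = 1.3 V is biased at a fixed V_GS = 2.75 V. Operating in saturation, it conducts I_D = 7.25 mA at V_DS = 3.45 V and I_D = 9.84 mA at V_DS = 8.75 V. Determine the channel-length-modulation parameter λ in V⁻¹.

λ = 0.0878 V⁻¹

With V_GS fixed, I_D ∝ (1 + λ V_DS) in saturation, so I_D2/I_D1 = (1 + λ V_DS2)/(1 + λ V_DS1).
9.84/7.25 = 1.357 = (1 + 8.75 λ)/(1 + 3.45 λ).
Solving: λ (I_D1 V_DS2 − I_D2 V_DS1) = I_D2 − I_D1, so λ = (9.84 − 7.25) / (7.25 × 8.75 − 9.84 × 3.45) = 2.59 / 29.5 = 0.0878 V⁻¹.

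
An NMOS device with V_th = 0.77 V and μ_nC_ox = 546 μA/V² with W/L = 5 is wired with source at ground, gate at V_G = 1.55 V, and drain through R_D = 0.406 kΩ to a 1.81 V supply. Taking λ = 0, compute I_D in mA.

V_GS = V_G = 1.55 V, so V_ov = 1.55 − 0.77 = 0.78 V.
k_n = μ_nC_ox · (W/L) = 2.73 mA/V².
Assume saturation: I_D = ½ k_n V_ov² = 0.5 × 2.73 × 0.78² = 0.83 mA, giving V_DS = V_DD − I_D R_D = 1.81 − 0.83 × 0.406 = 1.47 V.
V_DS = 1.47 V ≥ V_ov = 0.78 V, confirming saturation.

I_D = 0.830 mA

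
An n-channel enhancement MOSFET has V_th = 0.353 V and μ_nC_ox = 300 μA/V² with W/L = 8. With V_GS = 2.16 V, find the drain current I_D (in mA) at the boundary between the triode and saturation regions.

I_D = 3.92 mA

At the boundary V_DS = V_ov = V_GS − V_th = 2.16 − 0.353 = 1.81 V.
k_n = μ_nC_ox · (W/L) = 2.4 mA/V².
I_D = ½ k_n V_ov² = 0.5 × 2.4 × 1.81² = 3.92 mA.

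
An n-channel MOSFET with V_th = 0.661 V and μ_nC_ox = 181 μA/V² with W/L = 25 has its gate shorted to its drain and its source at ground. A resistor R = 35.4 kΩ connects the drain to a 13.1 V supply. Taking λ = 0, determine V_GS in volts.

With gate tied to drain, V_GS = V_DS ≥ V_GS − V_th, so the device is in saturation.
k_n = μ_nC_ox · (W/L) = 4.525 mA/V².
KCL at the drain: ½ k_n (V_GS − V_th)² = (V_DD − V_GS)/R.
Let x = V_GS − 0.661. Then 80.1 x² + x − 12.44 = 0, giving x = 0.388 V (positive root), so V_GS = 1.05 V.
I_D = (V_DD − V_GS)/R = (13.1 − 1.05) / 35.4 = 0.34 mA.

V_GS = 1.05 V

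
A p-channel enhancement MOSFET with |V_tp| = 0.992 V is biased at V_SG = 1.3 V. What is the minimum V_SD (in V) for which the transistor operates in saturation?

V_SD,sat = 0.308 V

The boundary between triode and saturation is V_SD = V_SG − |V_tp| = V_ov.
V_ov = 1.3 − 0.992 = 0.308 V.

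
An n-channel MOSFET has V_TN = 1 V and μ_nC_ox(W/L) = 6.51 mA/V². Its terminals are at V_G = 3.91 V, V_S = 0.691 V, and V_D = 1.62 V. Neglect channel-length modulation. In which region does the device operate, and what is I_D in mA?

Triode; I_D = 10.6 mA

V_GS = V_G − V_S = 3.91 − 0.691 = 3.22 V; V_DS = V_D − V_S = 1.62 − 0.691 = 0.929 V.
V_ov = V_GS − V_TN = 3.22 − 1 = 2.22 V.
Since V_DS = 0.929 V < V_ov = 2.22 V, the device is in the triode region.
I_D = k_n [V_ov · V_DS − ½ V_DS²] = 6.51 × [2.22 × 0.929 − 0.5 × 0.929²] = 10.6 mA.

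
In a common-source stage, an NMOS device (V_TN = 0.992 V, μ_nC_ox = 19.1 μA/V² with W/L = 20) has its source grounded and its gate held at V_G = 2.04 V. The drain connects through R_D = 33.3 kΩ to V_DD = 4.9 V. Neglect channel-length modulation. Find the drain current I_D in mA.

I_D = 0.135 mA

V_GS = V_G = 2.04 V, so V_ov = 2.04 − 0.992 = 1.05 V.
k_n = μ_nC_ox · (W/L) = 0.382 mA/V².
Assume saturation: I_D = ½ k_n V_ov² = 0.5 × 0.382 × 1.05² = 0.21 mA, giving V_DS = V_DD − I_D R_D = 4.9 − 0.21 × 33.3 = -2.09 V.
But -2.09 V < V_ov = 1.05 V, so the device is actually in triode.
In triode I_D = k_n[V_ov V_DS − ½ V_DS²] and I_D = (V_DD − V_DS)/R_D. Equating: 6.36 V_DS² − 14.33 V_DS + 4.9 = 0, giving V_DS = 0.42 V (the root below V_ov).
I_D = (4.9 − 0.42) / 33.3 = 0.135 mA.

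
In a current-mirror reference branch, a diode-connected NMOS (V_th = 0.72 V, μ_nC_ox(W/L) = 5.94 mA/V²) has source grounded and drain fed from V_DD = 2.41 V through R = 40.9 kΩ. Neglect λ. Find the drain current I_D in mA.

With gate tied to drain, V_GS = V_DS ≥ V_GS − V_th, so the device is in saturation.
KCL at the drain: ½ k_n (V_GS − V_th)² = (V_DD − V_GS)/R.
Let x = V_GS − 0.72. Then 121 x² + x − 1.69 = 0, giving x = 0.114 V (positive root), so V_GS = 0.834 V.
I_D = (V_DD − V_GS)/R = (2.41 − 0.834) / 40.9 = 0.0385 mA.

I_D = 0.0385 mA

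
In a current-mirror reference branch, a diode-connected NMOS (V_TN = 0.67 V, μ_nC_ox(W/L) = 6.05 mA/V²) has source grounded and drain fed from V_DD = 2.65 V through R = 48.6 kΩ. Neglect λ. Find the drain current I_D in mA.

I_D = 0.0384 mA

With gate tied to drain, V_GS = V_DS ≥ V_GS − V_TN, so the device is in saturation.
KCL at the drain: ½ k_n (V_GS − V_TN)² = (V_DD − V_GS)/R.
Let x = V_GS − 0.67. Then 147 x² + x − 1.98 = 0, giving x = 0.113 V (positive root), so V_GS = 0.783 V.
I_D = (V_DD − V_GS)/R = (2.65 − 0.783) / 48.6 = 0.0384 mA.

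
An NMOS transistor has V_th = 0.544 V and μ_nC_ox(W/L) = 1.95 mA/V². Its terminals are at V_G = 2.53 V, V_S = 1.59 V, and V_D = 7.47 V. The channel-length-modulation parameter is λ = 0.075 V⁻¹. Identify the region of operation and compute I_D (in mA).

Saturation; I_D = 0.220 mA

V_GS = V_G − V_S = 2.53 − 1.59 = 0.94 V; V_DS = V_D − V_S = 7.47 − 1.59 = 5.88 V.
V_ov = V_GS − V_th = 0.94 − 0.544 = 0.396 V.
Since V_DS = 5.88 V ≥ V_ov = 0.396 V, the device is in saturation.
I_D = ½ k_n V_ov² (1 + λ V_DS) = 0.5 × 1.95 × 0.396² × (1 + 0.075 × 5.88) = 0.22 mA.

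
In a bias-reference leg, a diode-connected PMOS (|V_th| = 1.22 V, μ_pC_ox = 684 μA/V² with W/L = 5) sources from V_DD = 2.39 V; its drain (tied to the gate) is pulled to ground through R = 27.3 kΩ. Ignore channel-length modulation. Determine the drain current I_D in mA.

I_D = 0.0374 mA

With gate tied to drain, V_SG = V_SD ≥ V_SG − |V_th|, so the device is in saturation.
k_p = μ_pC_ox · (W/L) = 3.42 mA/V².
KCL at the drain: ½ k_p (V_SG − |V_th|)² = (V_DD − V_SG)/R.
Let x = V_SG − 1.22. Then 46.7 x² + x − 1.17 = 0, giving x = 0.148 V (positive root), so V_SG = 1.37 V.
I_D = (V_DD − V_SG)/R = (2.39 − 1.37) / 27.3 = 0.0374 mA.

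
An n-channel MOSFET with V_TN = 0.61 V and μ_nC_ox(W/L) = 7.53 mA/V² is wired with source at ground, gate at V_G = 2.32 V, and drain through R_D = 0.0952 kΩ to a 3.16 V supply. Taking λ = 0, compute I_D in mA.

I_D = 11.0 mA

V_GS = V_G = 2.32 V, so V_ov = 2.32 − 0.61 = 1.71 V.
Assume saturation: I_D = ½ k_n V_ov² = 0.5 × 7.53 × 1.71² = 11 mA, giving V_DS = V_DD − I_D R_D = 3.16 − 11 × 0.0952 = 2.11 V.
V_DS = 2.11 V ≥ V_ov = 1.71 V, confirming saturation.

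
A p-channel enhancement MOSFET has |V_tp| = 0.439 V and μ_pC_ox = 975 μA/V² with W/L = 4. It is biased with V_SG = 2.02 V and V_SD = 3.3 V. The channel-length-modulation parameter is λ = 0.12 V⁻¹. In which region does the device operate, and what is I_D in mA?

Saturation; I_D = 6.80 mA

k_p = μ_pC_ox · (W/L) = 3.9 mA/V².
V_ov = V_SG − |V_tp| = 2.02 − 0.439 = 1.58 V.
Since V_SD = 3.3 V ≥ V_ov = 1.58 V, the device is in saturation.
I_D = ½ k_p V_ov² (1 + λ V_SD) = 0.5 × 3.9 × 1.58² × (1 + 0.12 × 3.3) = 6.8 mA.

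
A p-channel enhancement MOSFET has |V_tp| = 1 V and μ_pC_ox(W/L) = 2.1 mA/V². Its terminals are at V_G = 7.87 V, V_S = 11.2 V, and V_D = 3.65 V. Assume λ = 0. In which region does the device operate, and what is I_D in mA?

V_SG = V_S − V_G = 11.2 − 7.87 = 3.33 V; V_SD = V_S − V_D = 11.2 − 3.65 = 7.55 V.
V_ov = V_SG − |V_tp| = 3.33 − 1 = 2.33 V.
Since V_SD = 7.55 V ≥ V_ov = 2.33 V, the device is in saturation.
I_D = ½ k_p V_ov² = 0.5 × 2.1 × 2.33² = 5.7 mA.

Saturation; I_D = 5.70 mA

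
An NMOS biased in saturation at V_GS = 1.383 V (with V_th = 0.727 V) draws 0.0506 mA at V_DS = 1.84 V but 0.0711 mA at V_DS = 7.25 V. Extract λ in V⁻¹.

λ = 0.0869 V⁻¹

With V_GS fixed, I_D ∝ (1 + λ V_DS) in saturation, so I_D2/I_D1 = (1 + λ V_DS2)/(1 + λ V_DS1).
0.0711/0.0506 = 1.405 = (1 + 7.25 λ)/(1 + 1.84 λ).
Solving: λ (I_D1 V_DS2 − I_D2 V_DS1) = I_D2 − I_D1, so λ = (0.0711 − 0.0506) / (0.0506 × 7.25 − 0.0711 × 1.84) = 0.0205 / 0.236 = 0.0869 V⁻¹.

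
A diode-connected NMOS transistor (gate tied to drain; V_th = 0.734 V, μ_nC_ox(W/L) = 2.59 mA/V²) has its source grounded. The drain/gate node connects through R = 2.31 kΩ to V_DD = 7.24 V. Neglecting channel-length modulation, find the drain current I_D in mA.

I_D = 2.25 mA

With gate tied to drain, V_GS = V_DS ≥ V_GS − V_th, so the device is in saturation.
KCL at the drain: ½ k_n (V_GS − V_th)² = (V_DD − V_GS)/R.
Let x = V_GS − 0.734. Then 2.99 x² + x − 6.506 = 0, giving x = 1.32 V (positive root), so V_GS = 2.05 V.
I_D = (V_DD − V_GS)/R = (7.24 − 2.05) / 2.31 = 2.25 mA.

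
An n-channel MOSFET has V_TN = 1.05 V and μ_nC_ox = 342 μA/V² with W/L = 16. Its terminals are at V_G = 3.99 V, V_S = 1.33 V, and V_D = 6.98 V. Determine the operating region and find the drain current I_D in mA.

Saturation; I_D = 7.09 mA

V_GS = V_G − V_S = 3.99 − 1.33 = 2.66 V; V_DS = V_D − V_S = 6.98 − 1.33 = 5.65 V.
k_n = μ_nC_ox · (W/L) = 5.472 mA/V².
V_ov = V_GS − V_TN = 2.66 − 1.05 = 1.61 V.
Since V_DS = 5.65 V ≥ V_ov = 1.61 V, the device is in saturation.
I_D = ½ k_n V_ov² = 0.5 × 5.472 × 1.61² = 7.09 mA.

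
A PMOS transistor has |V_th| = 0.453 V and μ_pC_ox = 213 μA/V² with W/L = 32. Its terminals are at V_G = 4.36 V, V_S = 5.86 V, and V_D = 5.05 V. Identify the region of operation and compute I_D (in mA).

V_SG = V_S − V_G = 5.86 − 4.36 = 1.5 V; V_SD = V_S − V_D = 5.86 − 5.05 = 0.81 V.
k_p = μ_pC_ox · (W/L) = 6.816 mA/V².
V_ov = V_SG − |V_th| = 1.5 − 0.453 = 1.05 V.
Since V_SD = 0.81 V < V_ov = 1.05 V, the device is in the triode region.
I_D = k_p [V_ov · V_SD − ½ V_SD²] = 6.816 × [1.05 × 0.81 − 0.5 × 0.81²] = 3.54 mA.

Triode; I_D = 3.54 mA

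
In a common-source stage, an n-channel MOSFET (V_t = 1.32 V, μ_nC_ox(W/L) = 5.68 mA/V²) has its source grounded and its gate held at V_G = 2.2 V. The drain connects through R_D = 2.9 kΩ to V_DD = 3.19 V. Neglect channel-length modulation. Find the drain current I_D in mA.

I_D = 1.02 mA

V_GS = V_G = 2.2 V, so V_ov = 2.2 − 1.32 = 0.88 V.
Assume saturation: I_D = ½ k_n V_ov² = 0.5 × 5.68 × 0.88² = 2.2 mA, giving V_DS = V_DD − I_D R_D = 3.19 − 2.2 × 2.9 = -3.19 V.
But -3.19 V < V_ov = 0.88 V, so the device is actually in triode.
In triode I_D = k_n[V_ov V_DS − ½ V_DS²] and I_D = (V_DD − V_DS)/R_D. Equating: 8.24 V_DS² − 15.5 V_DS + 3.19 = 0, giving V_DS = 0.235 V (the root below V_ov).
I_D = (3.19 − 0.235) / 2.9 = 1.02 mA.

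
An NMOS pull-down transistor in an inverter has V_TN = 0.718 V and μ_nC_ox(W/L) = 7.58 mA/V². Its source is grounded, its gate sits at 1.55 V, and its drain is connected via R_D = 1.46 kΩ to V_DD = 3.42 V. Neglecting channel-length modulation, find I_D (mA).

V_GS = V_G = 1.55 V, so V_ov = 1.55 − 0.718 = 0.832 V.
Assume saturation: I_D = ½ k_n V_ov² = 0.5 × 7.58 × 0.832² = 2.62 mA, giving V_DS = V_DD − I_D R_D = 3.42 − 2.62 × 1.46 = -0.41 V.
But -0.41 V < V_ov = 0.832 V, so the device is actually in triode.
In triode I_D = k_n[V_ov V_DS − ½ V_DS²] and I_D = (V_DD − V_DS)/R_D. Equating: 5.53 V_DS² − 10.21 V_DS + 3.42 = 0, giving V_DS = 0.44 V (the root below V_ov).
I_D = (3.42 − 0.44) / 1.46 = 2.04 mA.

I_D = 2.04 mA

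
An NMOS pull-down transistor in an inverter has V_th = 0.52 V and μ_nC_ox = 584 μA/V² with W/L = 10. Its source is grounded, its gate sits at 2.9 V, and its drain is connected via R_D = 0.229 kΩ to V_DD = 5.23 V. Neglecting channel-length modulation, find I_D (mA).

I_D = 15.3 mA

V_GS = V_G = 2.9 V, so V_ov = 2.9 − 0.52 = 2.38 V.
k_n = μ_nC_ox · (W/L) = 5.84 mA/V².
Assume saturation: I_D = ½ k_n V_ov² = 0.5 × 5.84 × 2.38² = 16.5 mA, giving V_DS = V_DD − I_D R_D = 5.23 − 16.5 × 0.229 = 1.44 V.
But 1.44 V < V_ov = 2.38 V, so the device is actually in triode.
In triode I_D = k_n[V_ov V_DS − ½ V_DS²] and I_D = (V_DD − V_DS)/R_D. Equating: 0.669 V_DS² − 4.183 V_DS + 5.23 = 0, giving V_DS = 1.73 V (the root below V_ov).
I_D = (5.23 − 1.73) / 0.229 = 15.3 mA.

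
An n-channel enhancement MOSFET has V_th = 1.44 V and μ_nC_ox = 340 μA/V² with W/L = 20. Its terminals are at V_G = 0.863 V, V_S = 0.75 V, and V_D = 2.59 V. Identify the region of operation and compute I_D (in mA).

V_GS = V_G − V_S = 0.863 − 0.75 = 0.113 V; V_DS = V_D − V_S = 2.59 − 0.75 = 1.84 V.
V_GS = 0.113 V < V_th = 1.44 V, so the transistor is in cutoff.

Cutoff; I_D = 0 mA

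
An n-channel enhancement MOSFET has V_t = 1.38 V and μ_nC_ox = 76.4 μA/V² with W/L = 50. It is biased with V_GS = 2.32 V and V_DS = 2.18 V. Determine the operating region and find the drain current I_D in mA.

Saturation; I_D = 1.69 mA

k_n = μ_nC_ox · (W/L) = 3.82 mA/V².
V_ov = V_GS − V_t = 2.32 − 1.38 = 0.94 V.
Since V_DS = 2.18 V ≥ V_ov = 0.94 V, the device is in saturation.
I_D = ½ k_n V_ov² = 0.5 × 3.82 × 0.94² = 1.69 mA.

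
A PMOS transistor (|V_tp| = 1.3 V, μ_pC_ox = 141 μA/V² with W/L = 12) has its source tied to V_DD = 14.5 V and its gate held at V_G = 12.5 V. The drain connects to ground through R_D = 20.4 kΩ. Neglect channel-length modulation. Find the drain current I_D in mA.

I_D = 0.415 mA

V_SG = V_DD − V_G = 14.5 − 12.5 = 2 V, so V_ov = 2 − 1.3 = 0.7 V.
k_p = μ_pC_ox · (W/L) = 1.692 mA/V².
Assume saturation: I_D = ½ k_p V_ov² = 0.5 × 1.692 × 0.7² = 0.415 mA, giving V_SD = V_DD − I_D R_D = 14.5 − 0.415 × 20.4 = 6.04 V.
V_SD = 6.04 V ≥ V_ov = 0.7 V, confirming saturation.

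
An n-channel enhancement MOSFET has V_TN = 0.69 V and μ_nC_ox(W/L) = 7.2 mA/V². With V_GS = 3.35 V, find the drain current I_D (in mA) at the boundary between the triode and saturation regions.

I_D = 25.5 mA

At the boundary V_DS = V_ov = V_GS − V_TN = 3.35 − 0.69 = 2.66 V.
I_D = ½ k_n V_ov² = 0.5 × 7.2 × 2.66² = 25.5 mA.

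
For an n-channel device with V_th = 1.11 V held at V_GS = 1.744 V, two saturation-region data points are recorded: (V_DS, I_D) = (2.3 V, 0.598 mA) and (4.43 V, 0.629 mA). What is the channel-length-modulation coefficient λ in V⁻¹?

λ = 0.0258 V⁻¹

With V_GS fixed, I_D ∝ (1 + λ V_DS) in saturation, so I_D2/I_D1 = (1 + λ V_DS2)/(1 + λ V_DS1).
0.629/0.598 = 1.052 = (1 + 4.43 λ)/(1 + 2.3 λ).
Solving: λ (I_D1 V_DS2 − I_D2 V_DS1) = I_D2 − I_D1, so λ = (0.629 − 0.598) / (0.598 × 4.43 − 0.629 × 2.3) = 0.031 / 1.2 = 0.0258 V⁻¹.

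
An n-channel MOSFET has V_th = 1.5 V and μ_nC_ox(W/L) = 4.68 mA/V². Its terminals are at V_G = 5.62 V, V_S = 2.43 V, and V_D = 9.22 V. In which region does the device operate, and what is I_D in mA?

V_GS = V_G − V_S = 5.62 − 2.43 = 3.19 V; V_DS = V_D − V_S = 9.22 − 2.43 = 6.79 V.
V_ov = V_GS − V_th = 3.19 − 1.5 = 1.69 V.
Since V_DS = 6.79 V ≥ V_ov = 1.69 V, the device is in saturation.
I_D = ½ k_n V_ov² = 0.5 × 4.68 × 1.69² = 6.68 mA.

Saturation; I_D = 6.68 mA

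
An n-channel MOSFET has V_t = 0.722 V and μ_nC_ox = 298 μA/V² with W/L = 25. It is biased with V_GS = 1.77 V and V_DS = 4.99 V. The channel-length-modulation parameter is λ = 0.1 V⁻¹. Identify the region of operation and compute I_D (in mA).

k_n = μ_nC_ox · (W/L) = 7.45 mA/V².
V_ov = V_GS − V_t = 1.77 − 0.722 = 1.05 V.
Since V_DS = 4.99 V ≥ V_ov = 1.05 V, the device is in saturation.
I_D = ½ k_n V_ov² (1 + λ V_DS) = 0.5 × 7.45 × 1.05² × (1 + 0.1 × 4.99) = 6.13 mA.

Saturation; I_D = 6.13 mA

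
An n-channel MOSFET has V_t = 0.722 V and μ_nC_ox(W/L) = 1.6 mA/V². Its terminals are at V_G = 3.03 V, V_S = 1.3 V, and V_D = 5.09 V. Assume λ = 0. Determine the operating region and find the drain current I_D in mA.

V_GS = V_G − V_S = 3.03 − 1.3 = 1.73 V; V_DS = V_D − V_S = 5.09 − 1.3 = 3.79 V.
V_ov = V_GS − V_t = 1.73 − 0.722 = 1.01 V.
Since V_DS = 3.79 V ≥ V_ov = 1.01 V, the device is in saturation.
I_D = ½ k_n V_ov² = 0.5 × 1.6 × 1.01² = 0.813 mA.

Saturation; I_D = 0.813 mA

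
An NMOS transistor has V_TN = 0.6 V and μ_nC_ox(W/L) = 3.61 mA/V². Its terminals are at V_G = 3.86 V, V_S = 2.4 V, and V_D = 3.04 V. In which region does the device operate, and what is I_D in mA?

V_GS = V_G − V_S = 3.86 − 2.4 = 1.46 V; V_DS = V_D − V_S = 3.04 − 2.4 = 0.64 V.
V_ov = V_GS − V_TN = 1.46 − 0.6 = 0.86 V.
Since V_DS = 0.64 V < V_ov = 0.86 V, the device is in the triode region.
I_D = k_n [V_ov · V_DS − ½ V_DS²] = 3.61 × [0.86 × 0.64 − 0.5 × 0.64²] = 1.25 mA.

Triode; I_D = 1.25 mA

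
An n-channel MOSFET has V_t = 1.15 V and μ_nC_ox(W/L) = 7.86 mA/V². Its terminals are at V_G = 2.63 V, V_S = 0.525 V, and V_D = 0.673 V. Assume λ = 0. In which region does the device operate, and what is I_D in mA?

Triode; I_D = 1.02 mA

V_GS = V_G − V_S = 2.63 − 0.525 = 2.1 V; V_DS = V_D − V_S = 0.673 − 0.525 = 0.148 V.
V_ov = V_GS − V_t = 2.1 − 1.15 = 0.955 V.
Since V_DS = 0.148 V < V_ov = 0.955 V, the device is in the triode region.
I_D = k_n [V_ov · V_DS − ½ V_DS²] = 7.86 × [0.955 × 0.148 − 0.5 × 0.148²] = 1.02 mA.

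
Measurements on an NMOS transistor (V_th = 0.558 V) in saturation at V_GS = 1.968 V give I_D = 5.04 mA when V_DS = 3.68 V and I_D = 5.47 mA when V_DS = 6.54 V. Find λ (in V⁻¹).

λ = 0.0335 V⁻¹

With V_GS fixed, I_D ∝ (1 + λ V_DS) in saturation, so I_D2/I_D1 = (1 + λ V_DS2)/(1 + λ V_DS1).
5.47/5.04 = 1.085 = (1 + 6.54 λ)/(1 + 3.68 λ).
Solving: λ (I_D1 V_DS2 − I_D2 V_DS1) = I_D2 − I_D1, so λ = (5.47 − 5.04) / (5.04 × 6.54 − 5.47 × 3.68) = 0.43 / 12.8 = 0.0335 V⁻¹.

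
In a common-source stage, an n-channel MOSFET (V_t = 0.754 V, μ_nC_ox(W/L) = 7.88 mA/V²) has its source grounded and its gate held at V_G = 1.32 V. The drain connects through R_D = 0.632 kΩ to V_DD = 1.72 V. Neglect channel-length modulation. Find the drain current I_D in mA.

V_GS = V_G = 1.32 V, so V_ov = 1.32 − 0.754 = 0.566 V.
Assume saturation: I_D = ½ k_n V_ov² = 0.5 × 7.88 × 0.566² = 1.26 mA, giving V_DS = V_DD − I_D R_D = 1.72 − 1.26 × 0.632 = 0.922 V.
V_DS = 0.922 V ≥ V_ov = 0.566 V, confirming saturation.

I_D = 1.26 mA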